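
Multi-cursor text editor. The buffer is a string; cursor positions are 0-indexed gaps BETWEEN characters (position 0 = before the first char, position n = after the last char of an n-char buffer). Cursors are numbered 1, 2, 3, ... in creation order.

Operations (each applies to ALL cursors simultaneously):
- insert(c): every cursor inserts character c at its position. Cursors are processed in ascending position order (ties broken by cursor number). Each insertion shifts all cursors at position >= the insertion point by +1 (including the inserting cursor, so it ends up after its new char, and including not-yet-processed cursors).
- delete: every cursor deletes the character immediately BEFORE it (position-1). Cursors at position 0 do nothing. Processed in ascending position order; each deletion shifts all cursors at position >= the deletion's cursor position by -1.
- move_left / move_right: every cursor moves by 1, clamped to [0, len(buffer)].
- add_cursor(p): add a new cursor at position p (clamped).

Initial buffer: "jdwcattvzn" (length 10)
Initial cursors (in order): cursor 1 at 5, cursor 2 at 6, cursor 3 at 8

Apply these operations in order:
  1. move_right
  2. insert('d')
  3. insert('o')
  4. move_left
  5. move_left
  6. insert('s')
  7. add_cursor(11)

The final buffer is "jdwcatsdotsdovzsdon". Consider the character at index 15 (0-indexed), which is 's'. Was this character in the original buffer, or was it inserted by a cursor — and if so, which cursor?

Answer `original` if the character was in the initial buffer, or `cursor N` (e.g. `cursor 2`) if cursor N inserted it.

After op 1 (move_right): buffer="jdwcattvzn" (len 10), cursors c1@6 c2@7 c3@9, authorship ..........
After op 2 (insert('d')): buffer="jdwcatdtdvzdn" (len 13), cursors c1@7 c2@9 c3@12, authorship ......1.2..3.
After op 3 (insert('o')): buffer="jdwcatdotdovzdon" (len 16), cursors c1@8 c2@11 c3@15, authorship ......11.22..33.
After op 4 (move_left): buffer="jdwcatdotdovzdon" (len 16), cursors c1@7 c2@10 c3@14, authorship ......11.22..33.
After op 5 (move_left): buffer="jdwcatdotdovzdon" (len 16), cursors c1@6 c2@9 c3@13, authorship ......11.22..33.
After op 6 (insert('s')): buffer="jdwcatsdotsdovzsdon" (len 19), cursors c1@7 c2@11 c3@16, authorship ......111.222..333.
After op 7 (add_cursor(11)): buffer="jdwcatsdotsdovzsdon" (len 19), cursors c1@7 c2@11 c4@11 c3@16, authorship ......111.222..333.
Authorship (.=original, N=cursor N): . . . . . . 1 1 1 . 2 2 2 . . 3 3 3 .
Index 15: author = 3

Answer: cursor 3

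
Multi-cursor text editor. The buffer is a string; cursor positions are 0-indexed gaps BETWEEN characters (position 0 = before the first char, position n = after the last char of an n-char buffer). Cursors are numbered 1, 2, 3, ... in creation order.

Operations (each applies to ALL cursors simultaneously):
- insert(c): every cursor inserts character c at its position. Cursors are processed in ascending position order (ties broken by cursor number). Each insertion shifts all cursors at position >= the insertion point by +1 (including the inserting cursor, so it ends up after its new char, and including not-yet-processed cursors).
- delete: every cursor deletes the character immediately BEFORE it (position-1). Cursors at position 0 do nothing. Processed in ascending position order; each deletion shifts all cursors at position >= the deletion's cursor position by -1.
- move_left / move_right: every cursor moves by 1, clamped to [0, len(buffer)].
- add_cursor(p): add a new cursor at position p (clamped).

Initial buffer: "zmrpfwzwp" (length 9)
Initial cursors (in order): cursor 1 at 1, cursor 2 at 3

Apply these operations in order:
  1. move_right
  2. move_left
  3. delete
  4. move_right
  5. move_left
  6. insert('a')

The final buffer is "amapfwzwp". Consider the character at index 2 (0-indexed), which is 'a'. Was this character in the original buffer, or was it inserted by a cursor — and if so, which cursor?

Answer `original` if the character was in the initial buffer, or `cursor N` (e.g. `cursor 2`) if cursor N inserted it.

Answer: cursor 2

Derivation:
After op 1 (move_right): buffer="zmrpfwzwp" (len 9), cursors c1@2 c2@4, authorship .........
After op 2 (move_left): buffer="zmrpfwzwp" (len 9), cursors c1@1 c2@3, authorship .........
After op 3 (delete): buffer="mpfwzwp" (len 7), cursors c1@0 c2@1, authorship .......
After op 4 (move_right): buffer="mpfwzwp" (len 7), cursors c1@1 c2@2, authorship .......
After op 5 (move_left): buffer="mpfwzwp" (len 7), cursors c1@0 c2@1, authorship .......
After op 6 (insert('a')): buffer="amapfwzwp" (len 9), cursors c1@1 c2@3, authorship 1.2......
Authorship (.=original, N=cursor N): 1 . 2 . . . . . .
Index 2: author = 2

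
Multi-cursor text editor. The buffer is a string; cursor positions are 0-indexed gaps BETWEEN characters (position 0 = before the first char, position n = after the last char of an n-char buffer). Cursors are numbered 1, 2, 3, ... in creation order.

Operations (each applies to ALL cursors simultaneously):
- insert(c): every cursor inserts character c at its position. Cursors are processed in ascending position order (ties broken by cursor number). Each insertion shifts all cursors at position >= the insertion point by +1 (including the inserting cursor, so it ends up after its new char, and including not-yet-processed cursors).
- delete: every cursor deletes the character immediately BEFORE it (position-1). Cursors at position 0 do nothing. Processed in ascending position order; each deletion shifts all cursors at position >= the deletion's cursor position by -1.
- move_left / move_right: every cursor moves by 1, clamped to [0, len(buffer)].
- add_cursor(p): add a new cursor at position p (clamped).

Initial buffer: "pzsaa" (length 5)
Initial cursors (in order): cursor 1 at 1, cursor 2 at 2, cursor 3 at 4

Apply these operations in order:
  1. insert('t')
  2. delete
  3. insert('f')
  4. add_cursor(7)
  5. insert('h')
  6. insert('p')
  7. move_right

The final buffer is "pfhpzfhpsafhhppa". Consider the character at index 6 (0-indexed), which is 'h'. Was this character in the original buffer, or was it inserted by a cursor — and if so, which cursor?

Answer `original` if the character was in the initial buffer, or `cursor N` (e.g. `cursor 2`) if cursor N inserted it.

After op 1 (insert('t')): buffer="ptztsata" (len 8), cursors c1@2 c2@4 c3@7, authorship .1.2..3.
After op 2 (delete): buffer="pzsaa" (len 5), cursors c1@1 c2@2 c3@4, authorship .....
After op 3 (insert('f')): buffer="pfzfsafa" (len 8), cursors c1@2 c2@4 c3@7, authorship .1.2..3.
After op 4 (add_cursor(7)): buffer="pfzfsafa" (len 8), cursors c1@2 c2@4 c3@7 c4@7, authorship .1.2..3.
After op 5 (insert('h')): buffer="pfhzfhsafhha" (len 12), cursors c1@3 c2@6 c3@11 c4@11, authorship .11.22..334.
After op 6 (insert('p')): buffer="pfhpzfhpsafhhppa" (len 16), cursors c1@4 c2@8 c3@15 c4@15, authorship .111.222..33434.
After op 7 (move_right): buffer="pfhpzfhpsafhhppa" (len 16), cursors c1@5 c2@9 c3@16 c4@16, authorship .111.222..33434.
Authorship (.=original, N=cursor N): . 1 1 1 . 2 2 2 . . 3 3 4 3 4 .
Index 6: author = 2

Answer: cursor 2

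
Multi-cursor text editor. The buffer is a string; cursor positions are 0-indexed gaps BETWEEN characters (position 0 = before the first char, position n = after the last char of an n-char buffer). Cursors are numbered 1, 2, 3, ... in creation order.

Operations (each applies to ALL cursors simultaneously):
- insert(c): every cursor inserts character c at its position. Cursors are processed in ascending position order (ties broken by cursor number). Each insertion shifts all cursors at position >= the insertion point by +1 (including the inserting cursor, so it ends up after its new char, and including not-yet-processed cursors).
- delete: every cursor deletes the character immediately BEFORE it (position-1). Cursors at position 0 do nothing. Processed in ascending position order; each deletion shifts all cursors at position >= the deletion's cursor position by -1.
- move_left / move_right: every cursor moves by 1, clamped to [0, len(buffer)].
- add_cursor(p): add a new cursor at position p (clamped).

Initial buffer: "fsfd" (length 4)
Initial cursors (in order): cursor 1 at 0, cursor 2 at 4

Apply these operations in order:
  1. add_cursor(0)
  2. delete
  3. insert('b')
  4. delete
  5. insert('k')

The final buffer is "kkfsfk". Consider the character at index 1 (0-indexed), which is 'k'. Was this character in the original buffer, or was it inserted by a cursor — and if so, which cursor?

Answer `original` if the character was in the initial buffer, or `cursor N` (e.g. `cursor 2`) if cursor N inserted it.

Answer: cursor 3

Derivation:
After op 1 (add_cursor(0)): buffer="fsfd" (len 4), cursors c1@0 c3@0 c2@4, authorship ....
After op 2 (delete): buffer="fsf" (len 3), cursors c1@0 c3@0 c2@3, authorship ...
After op 3 (insert('b')): buffer="bbfsfb" (len 6), cursors c1@2 c3@2 c2@6, authorship 13...2
After op 4 (delete): buffer="fsf" (len 3), cursors c1@0 c3@0 c2@3, authorship ...
After op 5 (insert('k')): buffer="kkfsfk" (len 6), cursors c1@2 c3@2 c2@6, authorship 13...2
Authorship (.=original, N=cursor N): 1 3 . . . 2
Index 1: author = 3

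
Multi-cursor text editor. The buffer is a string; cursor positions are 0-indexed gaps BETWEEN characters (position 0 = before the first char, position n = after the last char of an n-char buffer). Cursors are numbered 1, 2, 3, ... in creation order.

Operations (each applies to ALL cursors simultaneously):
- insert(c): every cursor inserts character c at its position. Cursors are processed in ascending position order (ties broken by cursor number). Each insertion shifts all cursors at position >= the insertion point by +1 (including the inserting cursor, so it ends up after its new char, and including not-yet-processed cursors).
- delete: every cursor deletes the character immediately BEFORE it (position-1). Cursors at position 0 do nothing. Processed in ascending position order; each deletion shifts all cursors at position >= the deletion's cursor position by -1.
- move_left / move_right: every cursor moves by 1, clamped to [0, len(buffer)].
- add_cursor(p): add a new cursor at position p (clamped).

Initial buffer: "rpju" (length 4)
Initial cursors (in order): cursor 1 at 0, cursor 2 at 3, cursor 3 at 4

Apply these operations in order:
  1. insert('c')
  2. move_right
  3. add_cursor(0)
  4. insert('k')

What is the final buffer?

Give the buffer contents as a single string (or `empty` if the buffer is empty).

After op 1 (insert('c')): buffer="crpjcuc" (len 7), cursors c1@1 c2@5 c3@7, authorship 1...2.3
After op 2 (move_right): buffer="crpjcuc" (len 7), cursors c1@2 c2@6 c3@7, authorship 1...2.3
After op 3 (add_cursor(0)): buffer="crpjcuc" (len 7), cursors c4@0 c1@2 c2@6 c3@7, authorship 1...2.3
After op 4 (insert('k')): buffer="kcrkpjcukck" (len 11), cursors c4@1 c1@4 c2@9 c3@11, authorship 41.1..2.233

Answer: kcrkpjcukck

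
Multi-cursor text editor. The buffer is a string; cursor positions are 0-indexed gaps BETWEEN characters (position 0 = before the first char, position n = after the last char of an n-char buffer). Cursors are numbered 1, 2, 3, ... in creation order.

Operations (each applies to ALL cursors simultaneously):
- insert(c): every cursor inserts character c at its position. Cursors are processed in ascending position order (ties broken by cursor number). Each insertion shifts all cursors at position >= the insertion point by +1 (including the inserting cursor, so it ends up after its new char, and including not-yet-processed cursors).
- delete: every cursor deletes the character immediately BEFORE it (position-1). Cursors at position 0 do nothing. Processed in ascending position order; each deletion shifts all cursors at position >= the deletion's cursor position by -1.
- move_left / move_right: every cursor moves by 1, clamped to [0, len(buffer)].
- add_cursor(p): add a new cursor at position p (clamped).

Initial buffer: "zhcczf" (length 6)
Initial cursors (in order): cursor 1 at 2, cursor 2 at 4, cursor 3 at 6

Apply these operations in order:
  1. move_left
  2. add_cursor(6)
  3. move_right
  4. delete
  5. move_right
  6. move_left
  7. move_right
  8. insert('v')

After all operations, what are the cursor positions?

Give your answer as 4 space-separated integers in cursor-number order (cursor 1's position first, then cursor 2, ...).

After op 1 (move_left): buffer="zhcczf" (len 6), cursors c1@1 c2@3 c3@5, authorship ......
After op 2 (add_cursor(6)): buffer="zhcczf" (len 6), cursors c1@1 c2@3 c3@5 c4@6, authorship ......
After op 3 (move_right): buffer="zhcczf" (len 6), cursors c1@2 c2@4 c3@6 c4@6, authorship ......
After op 4 (delete): buffer="zc" (len 2), cursors c1@1 c2@2 c3@2 c4@2, authorship ..
After op 5 (move_right): buffer="zc" (len 2), cursors c1@2 c2@2 c3@2 c4@2, authorship ..
After op 6 (move_left): buffer="zc" (len 2), cursors c1@1 c2@1 c3@1 c4@1, authorship ..
After op 7 (move_right): buffer="zc" (len 2), cursors c1@2 c2@2 c3@2 c4@2, authorship ..
After op 8 (insert('v')): buffer="zcvvvv" (len 6), cursors c1@6 c2@6 c3@6 c4@6, authorship ..1234

Answer: 6 6 6 6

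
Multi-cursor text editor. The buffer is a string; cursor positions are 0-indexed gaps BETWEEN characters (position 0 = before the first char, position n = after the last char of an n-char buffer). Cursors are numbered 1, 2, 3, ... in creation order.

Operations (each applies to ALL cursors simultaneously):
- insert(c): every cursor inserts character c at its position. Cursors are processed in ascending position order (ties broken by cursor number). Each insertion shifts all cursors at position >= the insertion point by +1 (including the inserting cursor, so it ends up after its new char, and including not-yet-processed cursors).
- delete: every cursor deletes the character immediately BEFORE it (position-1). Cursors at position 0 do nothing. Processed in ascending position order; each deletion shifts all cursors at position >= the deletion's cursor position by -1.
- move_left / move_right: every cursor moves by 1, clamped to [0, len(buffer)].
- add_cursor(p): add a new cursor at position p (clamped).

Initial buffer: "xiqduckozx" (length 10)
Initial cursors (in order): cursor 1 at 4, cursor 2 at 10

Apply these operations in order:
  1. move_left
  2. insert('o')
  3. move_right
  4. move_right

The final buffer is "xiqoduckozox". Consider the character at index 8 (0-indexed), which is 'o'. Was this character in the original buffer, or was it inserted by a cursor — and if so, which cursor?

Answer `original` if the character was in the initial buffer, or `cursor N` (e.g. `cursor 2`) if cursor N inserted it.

After op 1 (move_left): buffer="xiqduckozx" (len 10), cursors c1@3 c2@9, authorship ..........
After op 2 (insert('o')): buffer="xiqoduckozox" (len 12), cursors c1@4 c2@11, authorship ...1......2.
After op 3 (move_right): buffer="xiqoduckozox" (len 12), cursors c1@5 c2@12, authorship ...1......2.
After op 4 (move_right): buffer="xiqoduckozox" (len 12), cursors c1@6 c2@12, authorship ...1......2.
Authorship (.=original, N=cursor N): . . . 1 . . . . . . 2 .
Index 8: author = original

Answer: original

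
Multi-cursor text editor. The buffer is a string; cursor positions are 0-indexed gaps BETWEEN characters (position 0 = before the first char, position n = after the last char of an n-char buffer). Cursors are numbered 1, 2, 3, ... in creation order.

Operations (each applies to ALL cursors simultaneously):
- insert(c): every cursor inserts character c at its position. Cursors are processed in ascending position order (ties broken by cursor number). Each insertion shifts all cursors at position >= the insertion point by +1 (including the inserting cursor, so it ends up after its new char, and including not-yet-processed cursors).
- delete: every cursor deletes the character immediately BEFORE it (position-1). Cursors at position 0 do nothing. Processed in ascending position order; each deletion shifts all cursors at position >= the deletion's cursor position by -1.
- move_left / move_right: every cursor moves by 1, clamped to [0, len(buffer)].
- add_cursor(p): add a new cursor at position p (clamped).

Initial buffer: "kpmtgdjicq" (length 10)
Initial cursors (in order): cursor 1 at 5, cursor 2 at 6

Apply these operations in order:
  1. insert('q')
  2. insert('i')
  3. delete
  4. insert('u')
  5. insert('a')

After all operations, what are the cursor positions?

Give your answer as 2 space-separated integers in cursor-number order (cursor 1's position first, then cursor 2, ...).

Answer: 8 12

Derivation:
After op 1 (insert('q')): buffer="kpmtgqdqjicq" (len 12), cursors c1@6 c2@8, authorship .....1.2....
After op 2 (insert('i')): buffer="kpmtgqidqijicq" (len 14), cursors c1@7 c2@10, authorship .....11.22....
After op 3 (delete): buffer="kpmtgqdqjicq" (len 12), cursors c1@6 c2@8, authorship .....1.2....
After op 4 (insert('u')): buffer="kpmtgqudqujicq" (len 14), cursors c1@7 c2@10, authorship .....11.22....
After op 5 (insert('a')): buffer="kpmtgquadquajicq" (len 16), cursors c1@8 c2@12, authorship .....111.222....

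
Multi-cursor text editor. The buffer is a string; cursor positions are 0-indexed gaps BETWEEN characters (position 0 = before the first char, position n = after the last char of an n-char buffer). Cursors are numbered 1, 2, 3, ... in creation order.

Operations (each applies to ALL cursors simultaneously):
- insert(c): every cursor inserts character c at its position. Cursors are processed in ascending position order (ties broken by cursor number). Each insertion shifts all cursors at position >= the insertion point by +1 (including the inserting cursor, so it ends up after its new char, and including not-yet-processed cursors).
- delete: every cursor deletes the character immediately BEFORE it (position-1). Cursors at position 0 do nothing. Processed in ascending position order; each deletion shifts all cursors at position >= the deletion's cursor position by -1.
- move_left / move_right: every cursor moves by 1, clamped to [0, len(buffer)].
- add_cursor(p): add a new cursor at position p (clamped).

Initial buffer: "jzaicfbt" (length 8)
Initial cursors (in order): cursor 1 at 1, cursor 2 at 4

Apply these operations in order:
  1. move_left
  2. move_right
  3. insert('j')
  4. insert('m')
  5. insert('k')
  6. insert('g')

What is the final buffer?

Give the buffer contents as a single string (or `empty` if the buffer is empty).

After op 1 (move_left): buffer="jzaicfbt" (len 8), cursors c1@0 c2@3, authorship ........
After op 2 (move_right): buffer="jzaicfbt" (len 8), cursors c1@1 c2@4, authorship ........
After op 3 (insert('j')): buffer="jjzaijcfbt" (len 10), cursors c1@2 c2@6, authorship .1...2....
After op 4 (insert('m')): buffer="jjmzaijmcfbt" (len 12), cursors c1@3 c2@8, authorship .11...22....
After op 5 (insert('k')): buffer="jjmkzaijmkcfbt" (len 14), cursors c1@4 c2@10, authorship .111...222....
After op 6 (insert('g')): buffer="jjmkgzaijmkgcfbt" (len 16), cursors c1@5 c2@12, authorship .1111...2222....

Answer: jjmkgzaijmkgcfbt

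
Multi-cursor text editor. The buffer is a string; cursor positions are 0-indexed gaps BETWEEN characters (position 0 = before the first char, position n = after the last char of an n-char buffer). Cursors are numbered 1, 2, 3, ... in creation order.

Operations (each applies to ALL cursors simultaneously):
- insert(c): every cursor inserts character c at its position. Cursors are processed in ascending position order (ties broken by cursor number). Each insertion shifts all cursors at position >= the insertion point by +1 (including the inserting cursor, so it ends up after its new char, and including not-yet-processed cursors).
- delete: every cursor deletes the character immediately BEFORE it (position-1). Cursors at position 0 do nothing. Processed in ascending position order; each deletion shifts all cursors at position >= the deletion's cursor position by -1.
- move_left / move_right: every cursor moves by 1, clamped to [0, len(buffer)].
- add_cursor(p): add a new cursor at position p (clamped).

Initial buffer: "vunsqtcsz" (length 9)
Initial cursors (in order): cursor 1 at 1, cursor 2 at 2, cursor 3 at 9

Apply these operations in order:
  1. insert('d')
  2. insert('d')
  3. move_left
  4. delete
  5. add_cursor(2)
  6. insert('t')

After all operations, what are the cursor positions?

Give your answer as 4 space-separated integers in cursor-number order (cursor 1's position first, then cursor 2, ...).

After op 1 (insert('d')): buffer="vdudnsqtcszd" (len 12), cursors c1@2 c2@4 c3@12, authorship .1.2.......3
After op 2 (insert('d')): buffer="vdduddnsqtcszdd" (len 15), cursors c1@3 c2@6 c3@15, authorship .11.22.......33
After op 3 (move_left): buffer="vdduddnsqtcszdd" (len 15), cursors c1@2 c2@5 c3@14, authorship .11.22.......33
After op 4 (delete): buffer="vdudnsqtcszd" (len 12), cursors c1@1 c2@3 c3@11, authorship .1.2.......3
After op 5 (add_cursor(2)): buffer="vdudnsqtcszd" (len 12), cursors c1@1 c4@2 c2@3 c3@11, authorship .1.2.......3
After op 6 (insert('t')): buffer="vtdtutdnsqtcsztd" (len 16), cursors c1@2 c4@4 c2@6 c3@15, authorship .114.22.......33

Answer: 2 6 15 4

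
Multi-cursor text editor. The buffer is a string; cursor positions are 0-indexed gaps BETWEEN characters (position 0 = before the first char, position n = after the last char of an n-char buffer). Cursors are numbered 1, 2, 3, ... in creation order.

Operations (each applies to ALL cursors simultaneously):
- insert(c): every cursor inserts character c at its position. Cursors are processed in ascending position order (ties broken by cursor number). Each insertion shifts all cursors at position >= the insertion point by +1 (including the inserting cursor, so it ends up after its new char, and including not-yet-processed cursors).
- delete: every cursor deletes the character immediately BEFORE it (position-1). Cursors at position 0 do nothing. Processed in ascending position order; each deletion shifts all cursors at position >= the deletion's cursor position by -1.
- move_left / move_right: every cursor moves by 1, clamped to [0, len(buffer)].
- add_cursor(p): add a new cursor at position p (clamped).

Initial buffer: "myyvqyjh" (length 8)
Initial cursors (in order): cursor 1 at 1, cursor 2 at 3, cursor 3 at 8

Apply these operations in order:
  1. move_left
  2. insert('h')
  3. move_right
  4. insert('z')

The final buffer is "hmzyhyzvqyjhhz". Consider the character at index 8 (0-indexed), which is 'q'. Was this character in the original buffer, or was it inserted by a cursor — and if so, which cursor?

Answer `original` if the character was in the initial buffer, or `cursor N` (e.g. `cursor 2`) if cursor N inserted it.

Answer: original

Derivation:
After op 1 (move_left): buffer="myyvqyjh" (len 8), cursors c1@0 c2@2 c3@7, authorship ........
After op 2 (insert('h')): buffer="hmyhyvqyjhh" (len 11), cursors c1@1 c2@4 c3@10, authorship 1..2.....3.
After op 3 (move_right): buffer="hmyhyvqyjhh" (len 11), cursors c1@2 c2@5 c3@11, authorship 1..2.....3.
After op 4 (insert('z')): buffer="hmzyhyzvqyjhhz" (len 14), cursors c1@3 c2@7 c3@14, authorship 1.1.2.2....3.3
Authorship (.=original, N=cursor N): 1 . 1 . 2 . 2 . . . . 3 . 3
Index 8: author = original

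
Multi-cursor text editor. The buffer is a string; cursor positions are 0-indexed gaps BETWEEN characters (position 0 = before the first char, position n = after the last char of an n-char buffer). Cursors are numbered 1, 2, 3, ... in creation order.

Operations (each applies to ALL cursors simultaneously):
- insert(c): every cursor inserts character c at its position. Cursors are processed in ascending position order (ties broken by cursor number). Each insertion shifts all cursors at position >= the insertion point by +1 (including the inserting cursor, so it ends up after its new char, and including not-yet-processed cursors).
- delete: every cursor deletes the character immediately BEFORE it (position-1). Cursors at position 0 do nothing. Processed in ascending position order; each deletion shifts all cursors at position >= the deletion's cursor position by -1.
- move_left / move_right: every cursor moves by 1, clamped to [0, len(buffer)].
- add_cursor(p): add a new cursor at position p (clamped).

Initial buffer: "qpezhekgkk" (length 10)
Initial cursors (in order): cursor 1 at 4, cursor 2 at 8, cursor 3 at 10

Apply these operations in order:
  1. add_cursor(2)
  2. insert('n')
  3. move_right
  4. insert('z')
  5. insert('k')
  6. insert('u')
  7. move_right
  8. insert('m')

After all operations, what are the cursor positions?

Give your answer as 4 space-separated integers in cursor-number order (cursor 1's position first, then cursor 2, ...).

Answer: 16 25 30 9

Derivation:
After op 1 (add_cursor(2)): buffer="qpezhekgkk" (len 10), cursors c4@2 c1@4 c2@8 c3@10, authorship ..........
After op 2 (insert('n')): buffer="qpneznhekgnkkn" (len 14), cursors c4@3 c1@6 c2@11 c3@14, authorship ..4..1....2..3
After op 3 (move_right): buffer="qpneznhekgnkkn" (len 14), cursors c4@4 c1@7 c2@12 c3@14, authorship ..4..1....2..3
After op 4 (insert('z')): buffer="qpnezznhzekgnkzknz" (len 18), cursors c4@5 c1@9 c2@15 c3@18, authorship ..4.4.1.1...2.2.33
After op 5 (insert('k')): buffer="qpnezkznhzkekgnkzkknzk" (len 22), cursors c4@6 c1@11 c2@18 c3@22, authorship ..4.44.1.11...2.22.333
After op 6 (insert('u')): buffer="qpnezkuznhzkuekgnkzkuknzku" (len 26), cursors c4@7 c1@13 c2@21 c3@26, authorship ..4.444.1.111...2.222.3333
After op 7 (move_right): buffer="qpnezkuznhzkuekgnkzkuknzku" (len 26), cursors c4@8 c1@14 c2@22 c3@26, authorship ..4.444.1.111...2.222.3333
After op 8 (insert('m')): buffer="qpnezkuzmnhzkuemkgnkzkukmnzkum" (len 30), cursors c4@9 c1@16 c2@25 c3@30, authorship ..4.444.41.111.1..2.222.233333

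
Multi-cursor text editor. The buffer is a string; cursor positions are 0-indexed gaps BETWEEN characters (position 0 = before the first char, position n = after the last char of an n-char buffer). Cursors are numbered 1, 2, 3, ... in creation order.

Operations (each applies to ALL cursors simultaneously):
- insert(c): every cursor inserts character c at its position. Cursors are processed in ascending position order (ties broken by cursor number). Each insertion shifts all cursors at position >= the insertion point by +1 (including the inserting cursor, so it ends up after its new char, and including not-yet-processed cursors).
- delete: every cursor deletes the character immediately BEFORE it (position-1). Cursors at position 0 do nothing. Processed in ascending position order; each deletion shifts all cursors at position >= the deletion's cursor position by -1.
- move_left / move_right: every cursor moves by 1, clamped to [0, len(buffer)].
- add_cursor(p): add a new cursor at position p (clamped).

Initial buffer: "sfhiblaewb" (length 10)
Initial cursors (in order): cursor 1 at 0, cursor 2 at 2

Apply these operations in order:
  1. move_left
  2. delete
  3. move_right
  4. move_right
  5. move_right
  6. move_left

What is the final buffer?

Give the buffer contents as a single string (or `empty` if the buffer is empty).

After op 1 (move_left): buffer="sfhiblaewb" (len 10), cursors c1@0 c2@1, authorship ..........
After op 2 (delete): buffer="fhiblaewb" (len 9), cursors c1@0 c2@0, authorship .........
After op 3 (move_right): buffer="fhiblaewb" (len 9), cursors c1@1 c2@1, authorship .........
After op 4 (move_right): buffer="fhiblaewb" (len 9), cursors c1@2 c2@2, authorship .........
After op 5 (move_right): buffer="fhiblaewb" (len 9), cursors c1@3 c2@3, authorship .........
After op 6 (move_left): buffer="fhiblaewb" (len 9), cursors c1@2 c2@2, authorship .........

Answer: fhiblaewb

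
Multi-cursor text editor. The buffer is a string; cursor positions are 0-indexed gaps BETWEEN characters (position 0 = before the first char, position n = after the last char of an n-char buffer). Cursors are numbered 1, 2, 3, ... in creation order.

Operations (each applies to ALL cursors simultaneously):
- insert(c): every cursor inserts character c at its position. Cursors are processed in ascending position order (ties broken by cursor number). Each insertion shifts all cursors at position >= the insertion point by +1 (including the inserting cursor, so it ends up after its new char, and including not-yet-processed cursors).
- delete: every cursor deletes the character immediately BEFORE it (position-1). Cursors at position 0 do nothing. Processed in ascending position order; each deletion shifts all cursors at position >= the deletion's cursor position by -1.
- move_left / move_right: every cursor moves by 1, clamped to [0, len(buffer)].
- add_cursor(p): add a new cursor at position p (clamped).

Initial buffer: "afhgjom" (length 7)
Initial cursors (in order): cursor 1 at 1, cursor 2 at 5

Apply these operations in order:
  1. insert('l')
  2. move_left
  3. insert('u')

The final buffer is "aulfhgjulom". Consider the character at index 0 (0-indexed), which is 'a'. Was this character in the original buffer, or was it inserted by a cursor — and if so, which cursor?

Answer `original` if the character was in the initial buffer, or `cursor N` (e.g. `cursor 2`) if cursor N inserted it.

Answer: original

Derivation:
After op 1 (insert('l')): buffer="alfhgjlom" (len 9), cursors c1@2 c2@7, authorship .1....2..
After op 2 (move_left): buffer="alfhgjlom" (len 9), cursors c1@1 c2@6, authorship .1....2..
After op 3 (insert('u')): buffer="aulfhgjulom" (len 11), cursors c1@2 c2@8, authorship .11....22..
Authorship (.=original, N=cursor N): . 1 1 . . . . 2 2 . .
Index 0: author = original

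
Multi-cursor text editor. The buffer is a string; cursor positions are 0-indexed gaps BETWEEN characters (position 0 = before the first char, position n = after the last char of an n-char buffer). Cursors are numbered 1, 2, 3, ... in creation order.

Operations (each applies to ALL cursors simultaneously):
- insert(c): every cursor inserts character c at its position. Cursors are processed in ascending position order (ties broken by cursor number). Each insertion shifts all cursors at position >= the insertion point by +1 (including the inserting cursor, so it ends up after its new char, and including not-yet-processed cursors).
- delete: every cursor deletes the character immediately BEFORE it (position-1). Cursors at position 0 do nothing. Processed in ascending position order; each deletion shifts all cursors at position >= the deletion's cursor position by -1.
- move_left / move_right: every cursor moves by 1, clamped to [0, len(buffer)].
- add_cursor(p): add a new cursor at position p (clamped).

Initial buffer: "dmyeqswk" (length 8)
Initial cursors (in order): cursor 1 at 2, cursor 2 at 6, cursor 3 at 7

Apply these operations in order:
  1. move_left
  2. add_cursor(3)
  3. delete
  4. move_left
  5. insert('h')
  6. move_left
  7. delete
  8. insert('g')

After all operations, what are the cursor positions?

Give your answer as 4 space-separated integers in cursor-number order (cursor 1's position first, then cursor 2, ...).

After op 1 (move_left): buffer="dmyeqswk" (len 8), cursors c1@1 c2@5 c3@6, authorship ........
After op 2 (add_cursor(3)): buffer="dmyeqswk" (len 8), cursors c1@1 c4@3 c2@5 c3@6, authorship ........
After op 3 (delete): buffer="mewk" (len 4), cursors c1@0 c4@1 c2@2 c3@2, authorship ....
After op 4 (move_left): buffer="mewk" (len 4), cursors c1@0 c4@0 c2@1 c3@1, authorship ....
After op 5 (insert('h')): buffer="hhmhhewk" (len 8), cursors c1@2 c4@2 c2@5 c3@5, authorship 14.23...
After op 6 (move_left): buffer="hhmhhewk" (len 8), cursors c1@1 c4@1 c2@4 c3@4, authorship 14.23...
After op 7 (delete): buffer="hhewk" (len 5), cursors c1@0 c4@0 c2@1 c3@1, authorship 43...
After op 8 (insert('g')): buffer="gghgghewk" (len 9), cursors c1@2 c4@2 c2@5 c3@5, authorship 144233...

Answer: 2 5 5 2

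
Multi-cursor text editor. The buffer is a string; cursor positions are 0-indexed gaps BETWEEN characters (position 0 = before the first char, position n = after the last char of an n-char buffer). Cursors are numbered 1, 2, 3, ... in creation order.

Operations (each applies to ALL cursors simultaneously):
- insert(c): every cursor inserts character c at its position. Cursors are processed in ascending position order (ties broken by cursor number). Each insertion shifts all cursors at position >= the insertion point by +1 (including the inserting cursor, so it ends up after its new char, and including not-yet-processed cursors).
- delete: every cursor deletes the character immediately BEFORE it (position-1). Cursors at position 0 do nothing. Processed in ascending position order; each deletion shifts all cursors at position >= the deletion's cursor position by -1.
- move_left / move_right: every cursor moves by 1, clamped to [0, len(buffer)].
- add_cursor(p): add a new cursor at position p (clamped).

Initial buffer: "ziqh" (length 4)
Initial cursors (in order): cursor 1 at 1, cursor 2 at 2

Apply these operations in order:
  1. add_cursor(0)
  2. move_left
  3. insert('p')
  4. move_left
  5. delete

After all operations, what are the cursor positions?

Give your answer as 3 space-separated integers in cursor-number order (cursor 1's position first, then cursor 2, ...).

Answer: 0 1 0

Derivation:
After op 1 (add_cursor(0)): buffer="ziqh" (len 4), cursors c3@0 c1@1 c2@2, authorship ....
After op 2 (move_left): buffer="ziqh" (len 4), cursors c1@0 c3@0 c2@1, authorship ....
After op 3 (insert('p')): buffer="ppzpiqh" (len 7), cursors c1@2 c3@2 c2@4, authorship 13.2...
After op 4 (move_left): buffer="ppzpiqh" (len 7), cursors c1@1 c3@1 c2@3, authorship 13.2...
After op 5 (delete): buffer="ppiqh" (len 5), cursors c1@0 c3@0 c2@1, authorship 32...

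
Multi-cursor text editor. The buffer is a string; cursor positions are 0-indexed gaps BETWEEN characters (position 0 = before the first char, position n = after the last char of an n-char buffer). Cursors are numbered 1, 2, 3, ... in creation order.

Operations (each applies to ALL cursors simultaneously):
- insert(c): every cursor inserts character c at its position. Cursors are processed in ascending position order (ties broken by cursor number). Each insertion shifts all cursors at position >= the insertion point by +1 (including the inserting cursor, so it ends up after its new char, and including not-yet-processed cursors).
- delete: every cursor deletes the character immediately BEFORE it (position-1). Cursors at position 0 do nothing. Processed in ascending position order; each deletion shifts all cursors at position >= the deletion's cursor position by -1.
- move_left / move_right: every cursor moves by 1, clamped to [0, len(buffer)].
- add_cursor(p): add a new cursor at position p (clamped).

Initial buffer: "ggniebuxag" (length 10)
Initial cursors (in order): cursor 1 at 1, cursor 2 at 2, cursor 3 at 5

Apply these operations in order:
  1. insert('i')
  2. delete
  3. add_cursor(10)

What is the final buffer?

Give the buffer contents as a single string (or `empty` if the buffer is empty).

Answer: ggniebuxag

Derivation:
After op 1 (insert('i')): buffer="giginieibuxag" (len 13), cursors c1@2 c2@4 c3@8, authorship .1.2...3.....
After op 2 (delete): buffer="ggniebuxag" (len 10), cursors c1@1 c2@2 c3@5, authorship ..........
After op 3 (add_cursor(10)): buffer="ggniebuxag" (len 10), cursors c1@1 c2@2 c3@5 c4@10, authorship ..........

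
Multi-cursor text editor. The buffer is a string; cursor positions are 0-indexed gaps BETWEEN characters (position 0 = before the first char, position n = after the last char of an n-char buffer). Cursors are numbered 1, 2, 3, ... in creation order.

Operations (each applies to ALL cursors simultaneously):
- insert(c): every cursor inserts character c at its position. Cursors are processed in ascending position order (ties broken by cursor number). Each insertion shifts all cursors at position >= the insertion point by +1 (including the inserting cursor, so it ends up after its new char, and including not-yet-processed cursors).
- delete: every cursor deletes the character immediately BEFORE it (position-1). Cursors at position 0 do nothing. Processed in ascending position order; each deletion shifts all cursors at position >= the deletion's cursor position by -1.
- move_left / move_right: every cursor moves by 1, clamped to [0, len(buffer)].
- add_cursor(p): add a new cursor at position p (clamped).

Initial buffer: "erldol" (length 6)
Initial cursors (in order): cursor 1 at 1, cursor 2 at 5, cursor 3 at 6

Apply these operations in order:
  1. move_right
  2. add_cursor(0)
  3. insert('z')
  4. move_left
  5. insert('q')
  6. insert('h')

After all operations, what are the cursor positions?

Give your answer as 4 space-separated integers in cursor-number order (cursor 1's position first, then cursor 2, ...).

Answer: 7 17 17 2

Derivation:
After op 1 (move_right): buffer="erldol" (len 6), cursors c1@2 c2@6 c3@6, authorship ......
After op 2 (add_cursor(0)): buffer="erldol" (len 6), cursors c4@0 c1@2 c2@6 c3@6, authorship ......
After op 3 (insert('z')): buffer="zerzldolzz" (len 10), cursors c4@1 c1@4 c2@10 c3@10, authorship 4..1....23
After op 4 (move_left): buffer="zerzldolzz" (len 10), cursors c4@0 c1@3 c2@9 c3@9, authorship 4..1....23
After op 5 (insert('q')): buffer="qzerqzldolzqqz" (len 14), cursors c4@1 c1@5 c2@13 c3@13, authorship 44..11....2233
After op 6 (insert('h')): buffer="qhzerqhzldolzqqhhz" (len 18), cursors c4@2 c1@7 c2@17 c3@17, authorship 444..111....223233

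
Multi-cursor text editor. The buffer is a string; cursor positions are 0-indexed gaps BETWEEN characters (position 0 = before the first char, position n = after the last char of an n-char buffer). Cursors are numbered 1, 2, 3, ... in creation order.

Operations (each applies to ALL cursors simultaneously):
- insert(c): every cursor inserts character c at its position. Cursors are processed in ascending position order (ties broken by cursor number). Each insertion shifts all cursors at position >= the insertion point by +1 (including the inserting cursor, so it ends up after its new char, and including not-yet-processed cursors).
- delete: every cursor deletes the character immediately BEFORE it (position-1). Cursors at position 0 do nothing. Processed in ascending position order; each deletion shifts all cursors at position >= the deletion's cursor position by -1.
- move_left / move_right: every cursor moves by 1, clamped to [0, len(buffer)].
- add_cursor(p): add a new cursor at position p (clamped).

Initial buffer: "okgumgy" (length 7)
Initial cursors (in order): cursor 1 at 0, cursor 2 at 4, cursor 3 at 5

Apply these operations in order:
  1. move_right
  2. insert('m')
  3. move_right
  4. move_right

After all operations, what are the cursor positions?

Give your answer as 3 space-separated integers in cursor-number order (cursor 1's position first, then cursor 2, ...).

Answer: 4 9 10

Derivation:
After op 1 (move_right): buffer="okgumgy" (len 7), cursors c1@1 c2@5 c3@6, authorship .......
After op 2 (insert('m')): buffer="omkgummgmy" (len 10), cursors c1@2 c2@7 c3@9, authorship .1....2.3.
After op 3 (move_right): buffer="omkgummgmy" (len 10), cursors c1@3 c2@8 c3@10, authorship .1....2.3.
After op 4 (move_right): buffer="omkgummgmy" (len 10), cursors c1@4 c2@9 c3@10, authorship .1....2.3.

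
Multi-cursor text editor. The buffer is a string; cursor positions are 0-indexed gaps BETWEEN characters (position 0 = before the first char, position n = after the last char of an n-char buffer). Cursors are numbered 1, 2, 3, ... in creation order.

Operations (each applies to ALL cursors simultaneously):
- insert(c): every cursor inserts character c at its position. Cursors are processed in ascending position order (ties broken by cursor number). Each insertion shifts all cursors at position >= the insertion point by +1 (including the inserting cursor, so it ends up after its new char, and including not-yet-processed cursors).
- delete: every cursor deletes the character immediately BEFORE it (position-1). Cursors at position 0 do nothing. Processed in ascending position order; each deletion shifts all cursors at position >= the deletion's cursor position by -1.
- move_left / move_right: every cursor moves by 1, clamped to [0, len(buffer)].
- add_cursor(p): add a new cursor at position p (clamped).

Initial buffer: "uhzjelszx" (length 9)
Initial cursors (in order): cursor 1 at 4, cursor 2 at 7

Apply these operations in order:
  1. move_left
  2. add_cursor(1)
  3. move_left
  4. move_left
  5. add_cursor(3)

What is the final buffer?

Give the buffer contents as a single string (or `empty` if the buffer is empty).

Answer: uhzjelszx

Derivation:
After op 1 (move_left): buffer="uhzjelszx" (len 9), cursors c1@3 c2@6, authorship .........
After op 2 (add_cursor(1)): buffer="uhzjelszx" (len 9), cursors c3@1 c1@3 c2@6, authorship .........
After op 3 (move_left): buffer="uhzjelszx" (len 9), cursors c3@0 c1@2 c2@5, authorship .........
After op 4 (move_left): buffer="uhzjelszx" (len 9), cursors c3@0 c1@1 c2@4, authorship .........
After op 5 (add_cursor(3)): buffer="uhzjelszx" (len 9), cursors c3@0 c1@1 c4@3 c2@4, authorship .........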